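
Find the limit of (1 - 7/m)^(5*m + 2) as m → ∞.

Let L be the limit and take ln: ln L = lim (5m + 2)·ln(1 - 7/m) = lim (5m + 2)·(-7/m + O(1/m²)) = -35.
Hence L = e^(-35).

e^(-35)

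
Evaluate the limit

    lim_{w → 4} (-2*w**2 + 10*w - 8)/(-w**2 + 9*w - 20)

Since w = 4 makes numerator and denominator zero, (w - 4) divides both.
Cancelling it gives (2 - 2*w)/(5 - w); now plug in w = 4 to get -6.

-6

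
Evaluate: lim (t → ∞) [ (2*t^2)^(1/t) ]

Base → ∞ and exponent → 0: an ∞^0 form.
Take logs: (1/t)·ln(2·t^2) = (ln 2 + 2·ln t)/t → 0.
So the limit is e^0 = 1.

1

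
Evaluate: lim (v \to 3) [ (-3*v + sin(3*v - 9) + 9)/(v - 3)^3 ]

Direct substitution gives 0/0.
Apply L'Hôpital: lim (3*cos(3*v - 9) - 3)/(3*(v - 3)^2), still 0/0.
Apply L'Hôpital: lim (-9*sin(3*v - 9))/(6*v - 18), still 0/0.
After 3 applications of L'Hôpital's rule the quotient is (-27*cos(3*v - 9))/(6); substituting v = 3 gives -9/2.

-9/2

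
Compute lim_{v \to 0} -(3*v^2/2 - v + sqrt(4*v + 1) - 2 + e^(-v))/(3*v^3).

Substitution gives 0/0 (the numerator vanishes to order 3).
Expand each term to order v^3: the coefficient of v^3 in e^(-v) is -1/6 and in √(1 + 4v) is 4.
Lower-order terms cancel with the polynomial part, so the numerator is (23/6)·v^3 + o(v^3), and the limit is (23/6)/(-3) = -23/18.

-23/18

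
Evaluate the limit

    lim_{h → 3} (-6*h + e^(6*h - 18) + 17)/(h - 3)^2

18

Direct substitution gives 0/0.
Apply L'Hôpital: lim (6*e^(6*h - 18) - 6)/(2*h - 6), still 0/0.
After 2 applications of L'Hôpital's rule the quotient is (36*e^(6*h - 18))/(2); substituting h = 3 gives 18.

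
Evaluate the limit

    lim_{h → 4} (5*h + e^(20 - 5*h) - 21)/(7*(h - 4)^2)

Direct substitution gives 0/0.
Apply L'Hôpital: lim (5 - 5*e^(20 - 5*h))/(14*h - 56), still 0/0.
After 2 applications of L'Hôpital's rule the quotient is (25*e^(20 - 5*h))/(14); substituting h = 4 gives 25/14.

25/14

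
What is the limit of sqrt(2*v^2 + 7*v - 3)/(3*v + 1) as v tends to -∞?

For large |v|, √(2*v^2 + 7*v - 3) ≈ √2·|v| and the denominator ≈ 3v.
Since v → −∞, |v| = −v, giving −√2/(3) = -√(2)/3.

-√(2)/3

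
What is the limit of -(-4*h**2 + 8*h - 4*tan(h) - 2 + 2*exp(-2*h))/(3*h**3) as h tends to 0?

Substitution gives 0/0; apply L'Hôpital's rule 3 times.
After differentiating numerator and denominator 3 times the quotient is (16/cos(h)^2 - 24/cos(h)^4 - 16*e^(-2*h))/(-18); at h = 0 this is 4/3.

4/3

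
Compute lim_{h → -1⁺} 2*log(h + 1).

As h → -1⁺, h + 1 → 0⁺ and ln(h + 1) → −∞.
Multiplying by 2 gives -∞.

-∞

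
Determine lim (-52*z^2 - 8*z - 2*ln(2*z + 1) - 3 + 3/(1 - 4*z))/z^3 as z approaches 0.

560/3

Substitution gives 0/0; apply L'Hôpital's rule 3 times.
After differentiating numerator and denominator 3 times the quotient is (1152/(4*z - 1)^4 - 32/(2*z + 1)^3)/(6); at z = 0 this is 560/3.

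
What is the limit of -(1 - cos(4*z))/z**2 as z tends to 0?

-8

Substitution gives 0/0.
Use (1 − cos u)/u² → 1/2 with u = 4z: the limit is 4²/(2·(-1)) = -8.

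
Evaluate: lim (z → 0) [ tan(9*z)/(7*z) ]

Substitution gives 0/0.
Since tan(u)/u → 1 as u → 0, tan(9z)/(9z) → 1 and the limit is 9/7.

9/7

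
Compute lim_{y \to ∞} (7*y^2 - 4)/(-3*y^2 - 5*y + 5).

Numerator and denominator both have degree 2.
Dividing every term by y^2, all lower-order terms vanish and the limit is the ratio of leading coefficients, 7/(-3) = -7/3.

-7/3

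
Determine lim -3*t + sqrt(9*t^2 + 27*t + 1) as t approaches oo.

An ∞ − ∞ form. Rationalising with the conjugate, the difference becomes (27t + 1) / (√(9*t^2 + 27*t + 1) + 3t).
For large t the denominator behaves like 2·3t, so the quotient tends to 27/6 = 9/2.

9/2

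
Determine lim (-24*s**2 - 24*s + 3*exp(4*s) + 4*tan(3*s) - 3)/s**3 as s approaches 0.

68

Substitution gives 0/0; apply L'Hôpital's rule 3 times.
After differentiating numerator and denominator 3 times the quotient is (192*e^(4*s) + 648*tan(3*s)^4 + 864*tan(3*s)^2 + 216)/(6); at s = 0 this is 68.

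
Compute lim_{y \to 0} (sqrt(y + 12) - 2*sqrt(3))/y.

√(3)/12

A 0/0 form; rationalise with √(12 + y) + √12. This collapses the numerator to y, leaving 1/(√(12 + y) + √12) → 1/(2√12) = √(3)/12.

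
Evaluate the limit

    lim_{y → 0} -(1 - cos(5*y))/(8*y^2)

-25/16

Substitution gives 0/0.
Use (1 − cos u)/u² → 1/2 with u = 5y: the limit is 5²/(2·(-8)) = -25/16.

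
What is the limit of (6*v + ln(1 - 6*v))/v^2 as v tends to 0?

Direct substitution gives 0/0.
Apply L'Hôpital: lim (6 - 6/(1 - 6*v))/(2*v), still 0/0.
After 2 applications of L'Hôpital's rule the quotient is (-36/(1 - 6*v)^2)/(2); substituting v = 0 gives -18.

-18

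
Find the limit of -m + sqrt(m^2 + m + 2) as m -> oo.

1/2

An ∞ − ∞ form. Rationalising with the conjugate, the difference becomes (m + 2) / (√(m^2 + m + 2) + m).
For large m the denominator behaves like 2·m, so the quotient tends to 1/2 = 1/2.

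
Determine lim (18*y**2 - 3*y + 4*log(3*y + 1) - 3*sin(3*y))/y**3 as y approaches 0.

99/2

Substitution gives 0/0; apply L'Hôpital's rule 3 times.
After differentiating numerator and denominator 3 times the quotient is (81*cos(3*y) + 216/(3*y + 1)^3)/(6); at y = 0 this is 99/2.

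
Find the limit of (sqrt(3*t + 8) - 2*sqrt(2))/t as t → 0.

Substitution gives 0/0. Multiply numerator and denominator by the conjugate √(8 + 3t) + √8.
The numerator becomes (8 + 3t) − 8 = 3t, so the expression simplifies to 3/(√(8 + 3t) + √8).
Letting t → 0 gives 3/(2√8) = 3*√(2)/8.

3*√(2)/8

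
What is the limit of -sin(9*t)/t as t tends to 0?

-9

Substitution gives 0/0.
Write it as (9/(-1))·sin(9t)/(9t); since sin(u)/u → 1, the limit is -9.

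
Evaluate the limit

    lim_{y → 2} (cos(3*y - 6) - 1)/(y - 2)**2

Direct substitution gives 0/0.
Apply L'Hôpital: lim (-3*sin(3*y - 6))/(2*y - 4), still 0/0.
After 2 applications of L'Hôpital's rule the quotient is (-9*cos(3*y - 6))/(2); substituting y = 2 gives -9/2.

-9/2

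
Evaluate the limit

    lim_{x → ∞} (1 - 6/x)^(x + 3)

e^(-6)

Write it as [(1 - 6/x)^x]^(1) · (1 - 6/x)^(3). The bracketed term tends to e^(-6) and the second factor to 1, so the limit is e^(-6).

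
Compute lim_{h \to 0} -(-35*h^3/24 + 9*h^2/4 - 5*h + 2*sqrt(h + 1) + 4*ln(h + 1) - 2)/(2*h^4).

Substitution gives 0/0 (the numerator vanishes to order 4).
Expand each term to order h^4: the coefficient of h^4 in 4·ln(1 + h) is -1 and in 2·√(1 + h) is -5/64.
Lower-order terms cancel with the polynomial part, so the numerator is (-69/64)·h^4 + o(h^4), and the limit is (-69/64)/(-2) = 69/128.

69/128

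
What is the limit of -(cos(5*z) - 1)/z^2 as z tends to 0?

Direct substitution gives 0/0.
Apply L'Hôpital: lim (-5*sin(5*z))/(-2*z), still 0/0.
After 2 applications of L'Hôpital's rule the quotient is (-25*cos(5*z))/(-2); substituting z = 0 gives 25/2.

25/2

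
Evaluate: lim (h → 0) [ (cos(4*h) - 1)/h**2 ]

-8

Direct substitution gives 0/0.
Apply L'Hôpital: lim (-4*sin(4*h))/(2*h), still 0/0.
After 2 applications of L'Hôpital's rule the quotient is (-16*cos(4*h))/(2); substituting h = 0 gives -8.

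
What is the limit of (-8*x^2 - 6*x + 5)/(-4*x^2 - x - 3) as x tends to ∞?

Numerator and denominator both have degree 2.
Dividing every term by x^2, all lower-order terms vanish and the limit is the ratio of leading coefficients, -8/(-4) = 2.

2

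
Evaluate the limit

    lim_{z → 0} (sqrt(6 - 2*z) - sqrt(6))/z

-√(6)/6

A 0/0 form; rationalise with √(6 - 2z) + √6. This collapses the numerator to -2z, leaving -2/(√(6 - 2z) + √6) → -2/(2√6) = -√(6)/6.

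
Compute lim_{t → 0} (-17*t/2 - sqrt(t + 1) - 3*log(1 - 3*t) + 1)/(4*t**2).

109/32

Substitution gives 0/0 (the numerator vanishes to order 2).
Expand each term to order t^2: the coefficient of t^2 in −√(1 + t) is 1/8 and in -3·ln(1 - 3t) is 27/2.
Lower-order terms cancel with the polynomial part, so the numerator is (109/8)·t^2 + o(t^2), and the limit is (109/8)/(4) = 109/32.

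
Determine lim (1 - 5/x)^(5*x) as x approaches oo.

The base → 1 and the exponent → ∞: a 1^∞ form.
Take logarithms: (5x)·ln(1 - 5/x). Since ln(1+u) ~ u for small u, this behaves like (5x)·(-5/x) → -25.
So the limit is e^(-25).

e^(-25)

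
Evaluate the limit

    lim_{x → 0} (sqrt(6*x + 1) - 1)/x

A 0/0 form; rationalise with √(1 + 6x) + √1. This collapses the numerator to 6x, leaving 6/(√(1 + 6x) + √1) → 6/(2√1) = 3.

3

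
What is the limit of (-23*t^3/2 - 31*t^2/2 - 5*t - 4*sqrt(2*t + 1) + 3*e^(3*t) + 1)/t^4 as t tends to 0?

101/8

Substitution gives 0/0 (the numerator vanishes to order 4).
Expand each term to order t^4: the coefficient of t^4 in -4·√(1 + 2t) is 5/2 and in 3·e^(3t) is 81/8.
Lower-order terms cancel with the polynomial part, so the numerator is (101/8)·t^4 + o(t^4), and the limit is (101/8)/(1) = 101/8.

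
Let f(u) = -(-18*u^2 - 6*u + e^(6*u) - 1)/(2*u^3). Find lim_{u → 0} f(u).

Direct substitution gives 0/0.
Apply L'Hôpital: lim (-36*u + 6*e^(6*u) - 6)/(-6*u^2), still 0/0.
Apply L'Hôpital: lim (36*e^(6*u) - 36)/(-12*u), still 0/0.
After 3 applications of L'Hôpital's rule the quotient is (216*e^(6*u))/(-12); substituting u = 0 gives -18.

-18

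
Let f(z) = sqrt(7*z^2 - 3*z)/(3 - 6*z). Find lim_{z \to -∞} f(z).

√(7)/6

For large |z|, √(7*z^2 - 3*z) ≈ √7·|z| and the denominator ≈ -6z.
Since z → −∞, |z| = −z, giving −√7/(-6) = √(7)/6.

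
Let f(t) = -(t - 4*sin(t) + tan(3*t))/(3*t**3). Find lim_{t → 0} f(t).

Substitution gives 0/0 (the numerator vanishes to order 3).
Expand each term to order t^3: the coefficient of t^3 in -4·sin(t) is 2/3 and in tan(3t) is 9.
Lower-order terms cancel with the polynomial part, so the numerator is (29/3)·t^3 + o(t^3), and the limit is (29/3)/(-3) = -29/9.

-29/9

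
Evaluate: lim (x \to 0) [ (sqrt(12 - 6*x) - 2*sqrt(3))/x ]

A 0/0 form; rationalise with √(12 - 6x) + √12. This collapses the numerator to -6x, leaving -6/(√(12 - 6x) + √12) → -6/(2√12) = -√(3)/2.

-√(3)/2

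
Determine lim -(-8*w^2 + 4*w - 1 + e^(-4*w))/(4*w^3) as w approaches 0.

8/3

Direct substitution gives 0/0.
Apply L'Hôpital: lim (-16*w + 4 - 4*e^(-4*w))/(-12*w^2), still 0/0.
Apply L'Hôpital: lim (-16 + 16*e^(-4*w))/(-24*w), still 0/0.
After 3 applications of L'Hôpital's rule the quotient is (-64*e^(-4*w))/(-24); substituting w = 0 gives 8/3.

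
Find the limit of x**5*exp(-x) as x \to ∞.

Write as x^5/e^{1x}, an ∞/∞ form.
Exponential growth dominates any polynomial, so repeated L'Hôpital (or the standard result) gives 0.

0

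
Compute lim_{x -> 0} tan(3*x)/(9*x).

Substitution gives 0/0.
Since tan(u)/u → 1 as u → 0, tan(3x)/(3x) → 1 and the limit is 3/9 = 1/3.

1/3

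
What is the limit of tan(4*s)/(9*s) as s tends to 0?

Substitution gives 0/0.
Since tan(u)/u → 1 as u → 0, tan(4s)/(4s) → 1 and the limit is 4/9.

4/9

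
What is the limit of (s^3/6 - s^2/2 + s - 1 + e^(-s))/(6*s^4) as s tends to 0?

1/144

Direct substitution gives 0/0.
Apply L'Hôpital: lim (s^2/2 - s + 1 - e^(-s))/(24*s^3), still 0/0.
Apply L'Hôpital: lim (s - 1 + e^(-s))/(72*s^2), still 0/0.
Apply L'Hôpital: lim (1 - e^(-s))/(144*s), still 0/0.
After 4 applications of L'Hôpital's rule the quotient is (e^(-s))/(144); substituting s = 0 gives 1/144.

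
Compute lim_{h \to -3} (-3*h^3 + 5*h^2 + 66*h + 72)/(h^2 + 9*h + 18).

Direct substitution gives 0/0, so factor. Both numerator and denominator have (h + 3) as a factor.
After cancelling, the expression reduces to (-3*h^2 + 14*h + 24)/(h + 6).
Substituting h = -3 gives -15.

-15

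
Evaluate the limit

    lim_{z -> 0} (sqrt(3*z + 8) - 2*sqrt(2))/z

3*√(2)/8

Substitution gives 0/0. Multiply numerator and denominator by the conjugate √(8 + 3z) + √8.
The numerator becomes (8 + 3z) − 8 = 3z, so the expression simplifies to 3/(√(8 + 3z) + √8).
Letting z → 0 gives 3/(2√8) = 3*√(2)/8.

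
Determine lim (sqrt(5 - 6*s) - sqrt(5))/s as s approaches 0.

-3*√(5)/5

A 0/0 form; rationalise with √(5 - 6s) + √5. This collapses the numerator to -6s, leaving -6/(√(5 - 6s) + √5) → -6/(2√5) = -3*√(5)/5.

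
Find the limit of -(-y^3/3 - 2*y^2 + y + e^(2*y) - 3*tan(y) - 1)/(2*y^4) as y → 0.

-1/3

Substitution gives 0/0; apply L'Hôpital's rule 4 times.
After differentiating numerator and denominator 4 times the quotient is (16*e^(2*y) - 72*tan(y)^5 - 120*tan(y)^3 - 48*tan(y))/(-48); at y = 0 this is -1/3.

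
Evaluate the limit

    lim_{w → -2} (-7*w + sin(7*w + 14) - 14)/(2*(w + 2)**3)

-343/12

Direct substitution gives 0/0.
Apply L'Hôpital: lim (7*cos(7*w + 14) - 7)/(6*(w + 2)^2), still 0/0.
Apply L'Hôpital: lim (-49*sin(7*w + 14))/(12*w + 24), still 0/0.
After 3 applications of L'Hôpital's rule the quotient is (-343*cos(7*w + 14))/(12); substituting w = -2 gives -343/12.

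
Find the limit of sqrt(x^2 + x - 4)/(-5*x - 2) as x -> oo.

For large |x|, √(x^2 + x - 4) ≈ √1·|x| and the denominator ≈ -5x.
Since x → +∞, |x| = x, giving √1/(-5) = -1/5.

-1/5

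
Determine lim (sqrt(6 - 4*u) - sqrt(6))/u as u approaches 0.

-√(6)/3

Substitution gives 0/0. Multiply numerator and denominator by the conjugate √(6 - 4u) + √6.
The numerator becomes (6 - 4u) − 6 = -4u, so the expression simplifies to -4/(√(6 - 4u) + √6).
Letting u → 0 gives -4/(2√6) = -√(6)/3.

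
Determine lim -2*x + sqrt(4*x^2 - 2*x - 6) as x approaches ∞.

-1/2

This has the form ∞ − ∞. Multiply and divide by the conjugate √(4*x^2 - 2*x - 6) + 2x.
That gives (-2x - 6) / (√(4*x^2 - 2*x - 6) + 2x).
Divide numerator and denominator by x: the limit is -2/(2·2) = -1/2.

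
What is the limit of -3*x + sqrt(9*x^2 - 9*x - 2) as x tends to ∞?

-3/2

An ∞ − ∞ form. Rationalising with the conjugate, the difference becomes (-9x - 2) / (√(9*x^2 - 9*x - 2) + 3x).
For large x the denominator behaves like 2·3x, so the quotient tends to -9/6 = -3/2.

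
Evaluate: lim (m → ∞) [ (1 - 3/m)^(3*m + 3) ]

e^(-9)

The base → 1 and the exponent → ∞: a 1^∞ form.
Take logarithms: (3m + 3)·ln(1 - 3/m). Since ln(1+u) ~ u for small u, this behaves like (3m)·(-3/m) → -9.
So the limit is e^(-9).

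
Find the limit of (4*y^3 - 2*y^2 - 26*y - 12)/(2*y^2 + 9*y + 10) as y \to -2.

At y = -2 both the top and bottom vanish — a removable singularity. Factoring out (y + 2) from each leaves (4*y^2 - 10*y - 6)/(2*y + 5), which at y = -2 equals 30.

30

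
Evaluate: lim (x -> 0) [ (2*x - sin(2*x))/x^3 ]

Direct substitution gives 0/0.
Apply L'Hôpital: lim (2 - 2*cos(2*x))/(3*x^2), still 0/0.
Apply L'Hôpital: lim (4*sin(2*x))/(6*x), still 0/0.
After 3 applications of L'Hôpital's rule the quotient is (8*cos(2*x))/(6); substituting x = 0 gives 4/3.

4/3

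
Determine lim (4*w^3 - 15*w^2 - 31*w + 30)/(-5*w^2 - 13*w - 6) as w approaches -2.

11

At w = -2 both the top and bottom vanish — a removable singularity. Factoring out (w + 2) from each leaves (4*w^2 - 23*w + 15)/(-5*w - 3), which at w = -2 equals 11.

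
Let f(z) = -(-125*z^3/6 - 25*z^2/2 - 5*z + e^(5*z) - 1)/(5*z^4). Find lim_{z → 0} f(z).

Direct substitution gives 0/0.
Apply L'Hôpital: lim (-125*z^2/2 - 25*z + 5*e^(5*z) - 5)/(-20*z^3), still 0/0.
Apply L'Hôpital: lim (-125*z + 25*e^(5*z) - 25)/(-60*z^2), still 0/0.
Apply L'Hôpital: lim (125*e^(5*z) - 125)/(-120*z), still 0/0.
After 4 applications of L'Hôpital's rule the quotient is (625*e^(5*z))/(-120); substituting z = 0 gives -125/24.

-125/24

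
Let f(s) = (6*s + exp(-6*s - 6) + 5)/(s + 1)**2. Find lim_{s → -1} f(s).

Direct substitution gives 0/0.
Apply L'Hôpital: lim (6 - 6*e^(-6*s - 6))/(2*s + 2), still 0/0.
After 2 applications of L'Hôpital's rule the quotient is (36*e^(-6*s - 6))/(2); substituting s = -1 gives 18.

18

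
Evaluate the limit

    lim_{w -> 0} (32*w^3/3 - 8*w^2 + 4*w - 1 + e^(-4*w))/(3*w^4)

Direct substitution gives 0/0.
Apply L'Hôpital: lim (32*w^2 - 16*w + 4 - 4*e^(-4*w))/(12*w^3), still 0/0.
Apply L'Hôpital: lim (64*w - 16 + 16*e^(-4*w))/(36*w^2), still 0/0.
Apply L'Hôpital: lim (64 - 64*e^(-4*w))/(72*w), still 0/0.
After 4 applications of L'Hôpital's rule the quotient is (256*e^(-4*w))/(72); substituting w = 0 gives 32/9.

32/9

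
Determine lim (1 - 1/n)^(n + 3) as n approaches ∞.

Write it as [(1 - 1/n)^n]^(1) · (1 - 1/n)^(3). The bracketed term tends to e^(-1) and the second factor to 1, so the limit is e^(-1).

e^(-1)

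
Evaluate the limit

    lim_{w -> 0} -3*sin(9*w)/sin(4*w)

-27/4

Substitution gives 0/0.
Divide numerator and denominator by w: sin(9w)/w → 9 and sin(4w)/w → 4, so the limit is -3·9/4 = -27/4.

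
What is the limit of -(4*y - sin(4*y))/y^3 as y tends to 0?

Direct substitution gives 0/0.
Apply L'Hôpital: lim (4 - 4*cos(4*y))/(-3*y^2), still 0/0.
Apply L'Hôpital: lim (16*sin(4*y))/(-6*y), still 0/0.
After 3 applications of L'Hôpital's rule the quotient is (64*cos(4*y))/(-6); substituting y = 0 gives -32/3.

-32/3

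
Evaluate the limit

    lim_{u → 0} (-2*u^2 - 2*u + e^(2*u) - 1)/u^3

4/3

Direct substitution gives 0/0.
Apply L'Hôpital: lim (-4*u + 2*e^(2*u) - 2)/(3*u^2), still 0/0.
Apply L'Hôpital: lim (4*e^(2*u) - 4)/(6*u), still 0/0.
After 3 applications of L'Hôpital's rule the quotient is (8*e^(2*u))/(6); substituting u = 0 gives 4/3.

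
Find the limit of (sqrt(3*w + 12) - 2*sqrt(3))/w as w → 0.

A 0/0 form; rationalise with √(12 + 3w) + √12. This collapses the numerator to 3w, leaving 3/(√(12 + 3w) + √12) → 3/(2√12) = √(3)/4.

√(3)/4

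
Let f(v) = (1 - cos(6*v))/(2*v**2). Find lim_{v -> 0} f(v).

9

Substitution gives 0/0.
Use (1 − cos u)/u² → 1/2 with u = 6v: the limit is 6²/(2·2) = 9.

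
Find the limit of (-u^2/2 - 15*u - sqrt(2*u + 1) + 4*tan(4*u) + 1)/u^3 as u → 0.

Substitution gives 0/0; apply L'Hôpital's rule 3 times.
After differentiating numerator and denominator 3 times the quotient is (1536*tan(4*u)^2/cos(4*u)^2 + 512/cos(4*u)^2 - 3/(2*u + 1)^(5/2))/(6); at u = 0 this is 509/6.

509/6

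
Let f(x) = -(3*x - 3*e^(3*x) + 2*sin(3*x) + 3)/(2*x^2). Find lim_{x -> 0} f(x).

27/4

Substitution gives 0/0; apply L'Hôpital's rule 2 times.
After differentiating numerator and denominator 2 times the quotient is (-27*e^(3*x) - 18*sin(3*x))/(-4); at x = 0 this is 27/4.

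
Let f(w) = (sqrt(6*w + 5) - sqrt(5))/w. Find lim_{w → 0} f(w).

A 0/0 form; rationalise with √(5 + 6w) + √5. This collapses the numerator to 6w, leaving 6/(√(5 + 6w) + √5) → 6/(2√5) = 3*√(5)/5.

3*√(5)/5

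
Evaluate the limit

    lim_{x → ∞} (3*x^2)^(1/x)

1

Base → ∞ and exponent → 0: an ∞^0 form.
Take logs: (1/x)·ln(3·x^2) = (ln 3 + 2·ln x)/x → 0.
So the limit is e^0 = 1.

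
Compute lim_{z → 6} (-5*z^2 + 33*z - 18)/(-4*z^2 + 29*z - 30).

Direct substitution gives 0/0, so factor. Both numerator and denominator have (z - 6) as a factor.
After cancelling, the expression reduces to (3 - 5*z)/(5 - 4*z).
Substituting z = 6 gives 27/19.

27/19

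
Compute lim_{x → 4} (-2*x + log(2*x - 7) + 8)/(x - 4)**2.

-2

Direct substitution gives 0/0.
Apply L'Hôpital: lim (-2 + 2/(2*x - 7))/(2*x - 8), still 0/0.
After 2 applications of L'Hôpital's rule the quotient is (-4/(2*x - 7)^2)/(2); substituting x = 4 gives -2.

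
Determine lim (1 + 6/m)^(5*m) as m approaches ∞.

e^(30)

Let L be the limit and take ln: ln L = lim (5m)·ln(1 + 6/m) = lim (5m)·(6/m + O(1/m²)) = 30.
Hence L = e^(30).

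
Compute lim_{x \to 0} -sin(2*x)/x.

-2

Substitution gives 0/0.
Write it as (2/(-1))·sin(2x)/(2x); since sin(u)/u → 1, the limit is -2.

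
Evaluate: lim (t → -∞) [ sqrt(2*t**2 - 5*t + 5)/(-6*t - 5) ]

√(2)/6

For large |t|, √(2*t^2 - 5*t + 5) ≈ √2·|t| and the denominator ≈ -6t.
Since t → −∞, |t| = −t, giving −√2/(-6) = √(2)/6.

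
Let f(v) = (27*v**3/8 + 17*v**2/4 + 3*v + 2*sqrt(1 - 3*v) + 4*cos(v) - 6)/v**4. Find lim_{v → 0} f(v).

Substitution gives 0/0 (the numerator vanishes to order 4).
Expand each term to order v^4: the coefficient of v^4 in 2·√(1 - 3v) is -405/64 and in 4·cos(v) is 1/6.
Lower-order terms cancel with the polynomial part, so the numerator is (-1183/192)·v^4 + o(v^4), and the limit is (-1183/192)/(1) = -1183/192.

-1183/192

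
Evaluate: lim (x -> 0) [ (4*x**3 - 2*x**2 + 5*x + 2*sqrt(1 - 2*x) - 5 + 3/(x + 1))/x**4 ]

7/4

Substitution gives 0/0; apply L'Hôpital's rule 4 times.
After differentiating numerator and denominator 4 times the quotient is (72/(x + 1)^5 - 30/(1 - 2*x)^(7/2))/(24); at x = 0 this is 7/4.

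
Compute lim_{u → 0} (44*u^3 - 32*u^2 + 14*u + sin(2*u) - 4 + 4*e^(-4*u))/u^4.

128/3

Substitution gives 0/0; apply L'Hôpital's rule 4 times.
After differentiating numerator and denominator 4 times the quotient is (16*sin(2*u) + 1024*e^(-4*u))/(24); at u = 0 this is 128/3.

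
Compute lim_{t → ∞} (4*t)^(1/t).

1

Base → ∞ and exponent → 0: an ∞^0 form.
Take logs: (1/t)·ln(4·t^1) = (ln 4 + 1·ln t)/t → 0.
So the limit is e^0 = 1.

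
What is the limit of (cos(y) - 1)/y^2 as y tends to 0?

Direct substitution gives 0/0.
Apply L'Hôpital: lim (-sin(y))/(2*y), still 0/0.
After 2 applications of L'Hôpital's rule the quotient is (-cos(y))/(2); substituting y = 0 gives -1/2.

-1/2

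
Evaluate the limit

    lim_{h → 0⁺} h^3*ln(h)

This is a 0·(−∞) form. Rewrite as 1·ln(h) / h^(−3) and apply L'Hôpital:
the derivative quotient is 1·(1/h) / (−3·h^(−4)) = (-1/3)·h^3 → 0.

0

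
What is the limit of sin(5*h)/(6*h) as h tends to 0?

Substitution gives 0/0.
Write it as (5/6)·sin(5h)/(5h); since sin(u)/u → 1, the limit is 5/6.

5/6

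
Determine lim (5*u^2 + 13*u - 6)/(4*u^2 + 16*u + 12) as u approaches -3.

At u = -3 both the top and bottom vanish — a removable singularity. Factoring out (u + 3) from each leaves (5*u - 2)/(4*u + 4), which at u = -3 equals 17/8.

17/8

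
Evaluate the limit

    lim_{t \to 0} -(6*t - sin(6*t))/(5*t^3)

Direct substitution gives 0/0.
Apply L'Hôpital: lim (6 - 6*cos(6*t))/(-15*t^2), still 0/0.
Apply L'Hôpital: lim (36*sin(6*t))/(-30*t), still 0/0.
After 3 applications of L'Hôpital's rule the quotient is (216*cos(6*t))/(-30); substituting t = 0 gives -36/5.

-36/5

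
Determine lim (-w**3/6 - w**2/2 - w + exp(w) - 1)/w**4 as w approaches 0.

Direct substitution gives 0/0.
Apply L'Hôpital: lim (-w^2/2 - w + e^(w) - 1)/(4*w^3), still 0/0.
Apply L'Hôpital: lim (-w + e^(w) - 1)/(12*w^2), still 0/0.
Apply L'Hôpital: lim (e^(w) - 1)/(24*w), still 0/0.
After 4 applications of L'Hôpital's rule the quotient is (e^(w))/(24); substituting w = 0 gives 1/24.

1/24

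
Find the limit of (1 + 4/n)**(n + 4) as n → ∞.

e^(4)

The base → 1 and the exponent → ∞: a 1^∞ form.
Take logarithms: (n + 4)·ln(1 + 4/n). Since ln(1+u) ~ u for small u, this behaves like (n)·(4/n) → 4.
So the limit is e^(4).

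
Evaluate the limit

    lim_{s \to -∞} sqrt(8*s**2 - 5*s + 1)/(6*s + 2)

-√(2)/3

For large |s|, √(8*s^2 - 5*s + 1) ≈ √8·|s| and the denominator ≈ 6s.
Since s → −∞, |s| = −s, giving −√8/(6) = -√(2)/3.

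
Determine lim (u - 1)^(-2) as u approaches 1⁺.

∞

As u → 1⁺, (u - 1) → 0⁺, so (u - 1)^2 → 0⁺ and 1/(u - 1)^2 → ∞.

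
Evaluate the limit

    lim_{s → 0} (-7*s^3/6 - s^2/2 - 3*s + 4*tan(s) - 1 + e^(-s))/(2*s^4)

1/48

Substitution gives 0/0 (the numerator vanishes to order 4).
Expand each term to order s^4: the coefficient of s^4 in e^(-s) is 1/24 and in 4·tan(s) is 0.
Lower-order terms cancel with the polynomial part, so the numerator is (1/24)·s^4 + o(s^4), and the limit is (1/24)/(2) = 1/48.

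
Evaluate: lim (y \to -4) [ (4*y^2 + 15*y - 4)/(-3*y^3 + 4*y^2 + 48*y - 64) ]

17/128

At y = -4 both the top and bottom vanish — a removable singularity. Factoring out (y + 4) from each leaves (4*y - 1)/(-3*y^2 + 16*y - 16), which at y = -4 equals 17/128.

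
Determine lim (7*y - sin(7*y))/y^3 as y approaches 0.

343/6

Direct substitution gives 0/0.
Apply L'Hôpital: lim (7 - 7*cos(7*y))/(3*y^2), still 0/0.
Apply L'Hôpital: lim (49*sin(7*y))/(6*y), still 0/0.
After 3 applications of L'Hôpital's rule the quotient is (343*cos(7*y))/(6); substituting y = 0 gives 343/6.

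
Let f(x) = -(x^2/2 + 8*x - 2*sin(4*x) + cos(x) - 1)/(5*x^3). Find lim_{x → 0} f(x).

-64/15

Substitution gives 0/0; apply L'Hôpital's rule 3 times.
After differentiating numerator and denominator 3 times the quotient is (sin(x) + 128*cos(4*x))/(-30); at x = 0 this is -64/15.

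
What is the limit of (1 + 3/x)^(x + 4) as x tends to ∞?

e^(3)

Let L be the limit and take ln: ln L = lim (x + 4)·ln(1 + 3/x) = lim (x + 4)·(3/x + O(1/x²)) = 3.
Hence L = e^(3).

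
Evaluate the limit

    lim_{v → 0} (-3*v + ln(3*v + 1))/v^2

-9/2

Direct substitution gives 0/0.
Apply L'Hôpital: lim (-3 + 3/(3*v + 1))/(2*v), still 0/0.
After 2 applications of L'Hôpital's rule the quotient is (-9/(3*v + 1)^2)/(2); substituting v = 0 gives -9/2.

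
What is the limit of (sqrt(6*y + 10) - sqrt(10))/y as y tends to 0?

3*√(10)/10

A 0/0 form; rationalise with √(10 + 6y) + √10. This collapses the numerator to 6y, leaving 6/(√(10 + 6y) + √10) → 6/(2√10) = 3*√(10)/10.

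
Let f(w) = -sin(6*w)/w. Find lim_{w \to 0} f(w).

-6

Substitution gives 0/0.
Write it as (6/(-1))·sin(6w)/(6w); since sin(u)/u → 1, the limit is -6.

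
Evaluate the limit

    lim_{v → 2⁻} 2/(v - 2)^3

As v → 2⁻, (v - 2) → 0⁻, so (v - 2)^3 → 0⁻ and 2/(v - 2)^3 → -∞.

-∞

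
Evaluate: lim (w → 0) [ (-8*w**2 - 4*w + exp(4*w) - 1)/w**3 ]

Direct substitution gives 0/0.
Apply L'Hôpital: lim (-16*w + 4*e^(4*w) - 4)/(3*w^2), still 0/0.
Apply L'Hôpital: lim (16*e^(4*w) - 16)/(6*w), still 0/0.
After 3 applications of L'Hôpital's rule the quotient is (64*e^(4*w))/(6); substituting w = 0 gives 32/3.

32/3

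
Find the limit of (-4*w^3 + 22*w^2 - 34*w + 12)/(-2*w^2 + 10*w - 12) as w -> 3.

Direct substitution gives 0/0, so factor. Both numerator and denominator have (w - 3) as a factor.
After cancelling, the expression reduces to (-4*w^2 + 10*w - 4)/(4 - 2*w).
Substituting w = 3 gives 5.

5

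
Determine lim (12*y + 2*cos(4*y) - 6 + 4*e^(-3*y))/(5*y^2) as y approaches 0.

2/5

Substitution gives 0/0 (the numerator vanishes to order 2).
Expand each term to order y^2: the coefficient of y^2 in 4·e^(-3y) is 18 and in 2·cos(4y) is -16.
Lower-order terms cancel with the polynomial part, so the numerator is (2)·y^2 + o(y^2), and the limit is (2)/(5) = 2/5.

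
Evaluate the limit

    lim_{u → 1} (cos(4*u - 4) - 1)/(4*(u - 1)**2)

Direct substitution gives 0/0.
Apply L'Hôpital: lim (-4*sin(4*u - 4))/(8*u - 8), still 0/0.
After 2 applications of L'Hôpital's rule the quotient is (-16*cos(4*u - 4))/(8); substituting u = 1 gives -2.

-2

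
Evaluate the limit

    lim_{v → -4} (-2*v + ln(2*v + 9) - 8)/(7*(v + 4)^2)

-2/7

Direct substitution gives 0/0.
Apply L'Hôpital: lim (-2 + 2/(2*v + 9))/(14*v + 56), still 0/0.
After 2 applications of L'Hôpital's rule the quotient is (-4/(2*v + 9)^2)/(14); substituting v = -4 gives -2/7.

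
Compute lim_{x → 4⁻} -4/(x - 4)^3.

As x → 4⁻, (x - 4) → 0⁻, so (x - 4)^3 → 0⁻ and -4/(x - 4)^3 → ∞.

∞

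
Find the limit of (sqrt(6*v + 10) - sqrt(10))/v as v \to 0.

A 0/0 form; rationalise with √(10 + 6v) + √10. This collapses the numerator to 6v, leaving 6/(√(10 + 6v) + √10) → 6/(2√10) = 3*√(10)/10.

3*√(10)/10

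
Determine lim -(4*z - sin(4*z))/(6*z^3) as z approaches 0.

-16/9

Direct substitution gives 0/0.
Apply L'Hôpital: lim (4 - 4*cos(4*z))/(-18*z^2), still 0/0.
Apply L'Hôpital: lim (16*sin(4*z))/(-36*z), still 0/0.
After 3 applications of L'Hôpital's rule the quotient is (64*cos(4*z))/(-36); substituting z = 0 gives -16/9.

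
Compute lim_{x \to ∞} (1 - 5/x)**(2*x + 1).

e^(-10)

Write it as [(1 - 5/x)^x]^(2) · (1 - 5/x)^(1). The bracketed term tends to e^(-5) and the second factor to 1, so the limit is e^(-10).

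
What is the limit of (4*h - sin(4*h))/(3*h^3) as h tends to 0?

32/9

Direct substitution gives 0/0.
Apply L'Hôpital: lim (4 - 4*cos(4*h))/(9*h^2), still 0/0.
Apply L'Hôpital: lim (16*sin(4*h))/(18*h), still 0/0.
After 3 applications of L'Hôpital's rule the quotient is (64*cos(4*h))/(18); substituting h = 0 gives 32/9.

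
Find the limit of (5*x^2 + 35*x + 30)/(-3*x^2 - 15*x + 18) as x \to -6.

-25/21

Since x = -6 makes numerator and denominator zero, (x + 6) divides both.
Cancelling it gives (5*x + 5)/(3 - 3*x); now plug in x = -6 to get -25/21.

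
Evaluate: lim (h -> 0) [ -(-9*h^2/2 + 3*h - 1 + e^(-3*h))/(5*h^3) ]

Direct substitution gives 0/0.
Apply L'Hôpital: lim (-9*h + 3 - 3*e^(-3*h))/(-15*h^2), still 0/0.
Apply L'Hôpital: lim (-9 + 9*e^(-3*h))/(-30*h), still 0/0.
After 3 applications of L'Hôpital's rule the quotient is (-27*e^(-3*h))/(-30); substituting h = 0 gives 9/10.

9/10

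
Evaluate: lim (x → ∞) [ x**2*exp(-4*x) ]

Write as x^2/e^{4x}, an ∞/∞ form.
Exponential growth dominates any polynomial, so repeated L'Hôpital (or the standard result) gives 0.

0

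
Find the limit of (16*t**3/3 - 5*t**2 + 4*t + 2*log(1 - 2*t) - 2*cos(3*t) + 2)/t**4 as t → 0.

Substitution gives 0/0 (the numerator vanishes to order 4).
Expand each term to order t^4: the coefficient of t^4 in -2·cos(3t) is -27/4 and in 2·ln(1 - 2t) is -8.
Lower-order terms cancel with the polynomial part, so the numerator is (-59/4)·t^4 + o(t^4), and the limit is (-59/4)/(1) = -59/4.

-59/4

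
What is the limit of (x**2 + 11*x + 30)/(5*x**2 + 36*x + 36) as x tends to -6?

1/24

Since x = -6 makes numerator and denominator zero, (x + 6) divides both.
Cancelling it gives (x + 5)/(5*x + 6); now plug in x = -6 to get 1/24.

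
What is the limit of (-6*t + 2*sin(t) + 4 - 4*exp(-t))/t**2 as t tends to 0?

-2

Substitution gives 0/0; apply L'Hôpital's rule 2 times.
After differentiating numerator and denominator 2 times the quotient is (-2*sin(t) - 4*e^(-t))/(2); at t = 0 this is -2.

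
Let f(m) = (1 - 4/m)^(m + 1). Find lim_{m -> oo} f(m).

Let L be the limit and take ln: ln L = lim (m + 1)·ln(1 - 4/m) = lim (m + 1)·(-4/m + O(1/m²)) = -4.
Hence L = e^(-4).

e^(-4)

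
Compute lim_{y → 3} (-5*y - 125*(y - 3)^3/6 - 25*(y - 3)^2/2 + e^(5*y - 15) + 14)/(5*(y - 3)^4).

125/24

Direct substitution gives 0/0.
Apply L'Hôpital: lim (-25*y - 125*(y - 3)^2/2 + 5*e^(5*y - 15) + 70)/(20*(y - 3)^3), still 0/0.
Apply L'Hôpital: lim (-125*y + 25*e^(5*y - 15) + 350)/(60*(y - 3)^2), still 0/0.
Apply L'Hôpital: lim (125*e^(5*y - 15) - 125)/(120*y - 360), still 0/0.
After 4 applications of L'Hôpital's rule the quotient is (625*e^(5*y - 15))/(120); substituting y = 3 gives 125/24.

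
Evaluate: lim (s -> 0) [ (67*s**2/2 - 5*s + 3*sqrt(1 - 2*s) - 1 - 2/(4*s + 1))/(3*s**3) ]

Substitution gives 0/0; apply L'Hôpital's rule 3 times.
After differentiating numerator and denominator 3 times the quotient is (768/(4*s + 1)^4 - 9/(1 - 2*s)^(5/2))/(18); at s = 0 this is 253/6.

253/6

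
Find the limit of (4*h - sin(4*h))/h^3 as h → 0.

32/3

Direct substitution gives 0/0.
Apply L'Hôpital: lim (4 - 4*cos(4*h))/(3*h^2), still 0/0.
Apply L'Hôpital: lim (16*sin(4*h))/(6*h), still 0/0.
After 3 applications of L'Hôpital's rule the quotient is (64*cos(4*h))/(6); substituting h = 0 gives 32/3.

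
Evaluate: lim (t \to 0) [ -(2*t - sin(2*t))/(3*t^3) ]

-4/9

Direct substitution gives 0/0.
Apply L'Hôpital: lim (2 - 2*cos(2*t))/(-9*t^2), still 0/0.
Apply L'Hôpital: lim (4*sin(2*t))/(-18*t), still 0/0.
After 3 applications of L'Hôpital's rule the quotient is (8*cos(2*t))/(-18); substituting t = 0 gives -4/9.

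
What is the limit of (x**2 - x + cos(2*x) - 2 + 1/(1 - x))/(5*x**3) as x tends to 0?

1/5

Substitution gives 0/0 (the numerator vanishes to order 3).
Expand each term to order x^3: the coefficient of x^3 in 1/(1 - x) is 1 and in cos(2x) is 0.
Lower-order terms cancel with the polynomial part, so the numerator is (1)·x^3 + o(x^3), and the limit is (1)/(5) = 1/5.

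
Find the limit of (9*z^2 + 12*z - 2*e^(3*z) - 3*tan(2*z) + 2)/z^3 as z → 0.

-17

Substitution gives 0/0; apply L'Hôpital's rule 3 times.
After differentiating numerator and denominator 3 times the quotient is (-54*e^(3*z) - 144*tan(2*z)^4 - 192*tan(2*z)^2 - 48)/(6); at z = 0 this is -17.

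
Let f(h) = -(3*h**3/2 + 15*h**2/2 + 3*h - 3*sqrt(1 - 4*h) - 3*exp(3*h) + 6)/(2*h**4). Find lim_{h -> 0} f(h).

Substitution gives 0/0; apply L'Hôpital's rule 4 times.
After differentiating numerator and denominator 4 times the quotient is (-243*e^(3*h) + 720/(1 - 4*h)^(7/2))/(-48); at h = 0 this is -159/16.

-159/16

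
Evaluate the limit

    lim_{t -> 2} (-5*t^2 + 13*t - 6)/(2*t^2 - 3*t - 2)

Direct substitution gives 0/0, so factor. Both numerator and denominator have (t - 2) as a factor.
After cancelling, the expression reduces to (3 - 5*t)/(2*t + 1).
Substituting t = 2 gives -7/5.

-7/5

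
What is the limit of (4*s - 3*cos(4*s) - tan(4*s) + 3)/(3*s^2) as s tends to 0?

Substitution gives 0/0; apply L'Hôpital's rule 2 times.
After differentiating numerator and denominator 2 times the quotient is (48*cos(4*s) - 32*tan(4*s)^3 - 32*tan(4*s))/(6); at s = 0 this is 8.

8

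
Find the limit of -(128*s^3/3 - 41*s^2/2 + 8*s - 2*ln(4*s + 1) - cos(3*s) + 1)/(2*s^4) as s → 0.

-997/16

Substitution gives 0/0 (the numerator vanishes to order 4).
Expand each term to order s^4: the coefficient of s^4 in −cos(3s) is -27/8 and in -2·ln(1 + 4s) is 128.
Lower-order terms cancel with the polynomial part, so the numerator is (997/8)·s^4 + o(s^4), and the limit is (997/8)/(-2) = -997/16.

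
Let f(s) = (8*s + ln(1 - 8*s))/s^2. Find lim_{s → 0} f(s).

-32

Direct substitution gives 0/0.
Apply L'Hôpital: lim (8 - 8/(1 - 8*s))/(2*s), still 0/0.
After 2 applications of L'Hôpital's rule the quotient is (-64/(1 - 8*s)^2)/(2); substituting s = 0 gives -32.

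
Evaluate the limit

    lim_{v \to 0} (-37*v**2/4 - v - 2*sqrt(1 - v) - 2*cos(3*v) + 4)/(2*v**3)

1/16

Substitution gives 0/0 (the numerator vanishes to order 3).
Expand each term to order v^3: the coefficient of v^3 in -2·cos(3v) is 0 and in -2·√(1 - v) is 1/8.
Lower-order terms cancel with the polynomial part, so the numerator is (1/8)·v^3 + o(v^3), and the limit is (1/8)/(2) = 1/16.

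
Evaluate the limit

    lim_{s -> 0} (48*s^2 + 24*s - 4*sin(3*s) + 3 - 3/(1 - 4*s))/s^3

Substitution gives 0/0 (the numerator vanishes to order 3).
Expand each term to order s^3: the coefficient of s^3 in -4·sin(3s) is 18 and in -3·1/(1 - 4s) is -192.
Lower-order terms cancel with the polynomial part, so the numerator is (-174)·s^3 + o(s^3), and the limit is (-174)/(1) = -174.

-174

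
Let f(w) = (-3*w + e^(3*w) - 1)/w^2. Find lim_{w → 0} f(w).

9/2

Direct substitution gives 0/0.
Apply L'Hôpital: lim (3*e^(3*w) - 3)/(2*w), still 0/0.
After 2 applications of L'Hôpital's rule the quotient is (9*e^(3*w))/(2); substituting w = 0 gives 9/2.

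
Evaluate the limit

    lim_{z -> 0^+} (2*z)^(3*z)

1

Base → 0⁺ and exponent → 0⁺: a 0^0 form.
Take logs: 3z·ln(2z). This is 0·(−∞); rewriting as ln(2z)/(1/(3z)) and applying L'Hôpital gives 0.
Hence the limit is e^0 = 1.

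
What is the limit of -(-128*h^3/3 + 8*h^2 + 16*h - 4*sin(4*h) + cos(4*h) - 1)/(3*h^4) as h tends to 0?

-32/9

Substitution gives 0/0; apply L'Hôpital's rule 4 times.
After differentiating numerator and denominator 4 times the quotient is (-1024*sin(4*h) + 256*cos(4*h))/(-72); at h = 0 this is -32/9.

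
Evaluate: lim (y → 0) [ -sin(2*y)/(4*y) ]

-1/2

Substitution gives 0/0.
Write it as (2/(-4))·sin(2y)/(2y); since sin(u)/u → 1, the limit is -1/2.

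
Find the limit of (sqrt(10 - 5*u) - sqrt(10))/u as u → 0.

-√(10)/4

A 0/0 form; rationalise with √(10 - 5u) + √10. This collapses the numerator to -5u, leaving -5/(√(10 - 5u) + √10) → -5/(2√10) = -√(10)/4.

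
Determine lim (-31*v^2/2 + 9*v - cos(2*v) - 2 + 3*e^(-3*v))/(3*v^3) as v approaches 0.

Substitution gives 0/0 (the numerator vanishes to order 3).
Expand each term to order v^3: the coefficient of v^3 in 3·e^(-3v) is -27/2 and in −cos(2v) is 0.
Lower-order terms cancel with the polynomial part, so the numerator is (-27/2)·v^3 + o(v^3), and the limit is (-27/2)/(3) = -9/2.

-9/2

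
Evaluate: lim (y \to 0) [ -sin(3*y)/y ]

-3

Substitution gives 0/0.
Write it as (3/(-1))·sin(3y)/(3y); since sin(u)/u → 1, the limit is -3.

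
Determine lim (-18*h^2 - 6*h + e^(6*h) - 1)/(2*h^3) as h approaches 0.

18

Direct substitution gives 0/0.
Apply L'Hôpital: lim (-36*h + 6*e^(6*h) - 6)/(6*h^2), still 0/0.
Apply L'Hôpital: lim (36*e^(6*h) - 36)/(12*h), still 0/0.
After 3 applications of L'Hôpital's rule the quotient is (216*e^(6*h))/(12); substituting h = 0 gives 18.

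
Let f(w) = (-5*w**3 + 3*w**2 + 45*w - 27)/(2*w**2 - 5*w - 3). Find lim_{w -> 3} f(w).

At w = 3 both the top and bottom vanish — a removable singularity. Factoring out (w - 3) from each leaves (-5*w^2 - 12*w + 9)/(2*w + 1), which at w = 3 equals -72/7.

-72/7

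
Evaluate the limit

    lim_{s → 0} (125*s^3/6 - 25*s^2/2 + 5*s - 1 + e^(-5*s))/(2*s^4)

625/48

Direct substitution gives 0/0.
Apply L'Hôpital: lim (125*s^2/2 - 25*s + 5 - 5*e^(-5*s))/(8*s^3), still 0/0.
Apply L'Hôpital: lim (125*s - 25 + 25*e^(-5*s))/(24*s^2), still 0/0.
Apply L'Hôpital: lim (125 - 125*e^(-5*s))/(48*s), still 0/0.
After 4 applications of L'Hôpital's rule the quotient is (625*e^(-5*s))/(48); substituting s = 0 gives 625/48.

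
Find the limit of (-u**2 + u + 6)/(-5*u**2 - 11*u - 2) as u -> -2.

Direct substitution gives 0/0, so factor. Both numerator and denominator have (u + 2) as a factor.
After cancelling, the expression reduces to (3 - u)/(-5*u - 1).
Substituting u = -2 gives 5/9.

5/9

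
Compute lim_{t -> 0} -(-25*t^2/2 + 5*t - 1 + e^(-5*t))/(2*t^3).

125/12

Direct substitution gives 0/0.
Apply L'Hôpital: lim (-25*t + 5 - 5*e^(-5*t))/(-6*t^2), still 0/0.
Apply L'Hôpital: lim (-25 + 25*e^(-5*t))/(-12*t), still 0/0.
After 3 applications of L'Hôpital's rule the quotient is (-125*e^(-5*t))/(-12); substituting t = 0 gives 125/12.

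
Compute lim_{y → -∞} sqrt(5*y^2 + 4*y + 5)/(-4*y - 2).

√(5)/4

For large |y|, √(5*y^2 + 4*y + 5) ≈ √5·|y| and the denominator ≈ -4y.
Since y → −∞, |y| = −y, giving −√5/(-4) = √(5)/4.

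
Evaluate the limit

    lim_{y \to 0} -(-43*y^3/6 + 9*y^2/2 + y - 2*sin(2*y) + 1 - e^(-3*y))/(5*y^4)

27/40

Substitution gives 0/0; apply L'Hôpital's rule 4 times.
After differentiating numerator and denominator 4 times the quotient is (-32*sin(2*y) - 81*e^(-3*y))/(-120); at y = 0 this is 27/40.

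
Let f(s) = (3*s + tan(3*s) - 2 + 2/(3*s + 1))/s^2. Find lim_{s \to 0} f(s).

Substitution gives 0/0 (the numerator vanishes to order 2).
Expand each term to order s^2: the coefficient of s^2 in 2·1/(1 + 3s) is 18 and in tan(3s) is 0.
Lower-order terms cancel with the polynomial part, so the numerator is (18)·s^2 + o(s^2), and the limit is (18)/(1) = 18.

18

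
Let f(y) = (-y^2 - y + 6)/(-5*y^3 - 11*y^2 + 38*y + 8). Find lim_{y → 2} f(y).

Since y = 2 makes numerator and denominator zero, (y - 2) divides both.
Cancelling it gives (-y - 3)/(-5*y^2 - 21*y - 4); now plug in y = 2 to get 5/66.

5/66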